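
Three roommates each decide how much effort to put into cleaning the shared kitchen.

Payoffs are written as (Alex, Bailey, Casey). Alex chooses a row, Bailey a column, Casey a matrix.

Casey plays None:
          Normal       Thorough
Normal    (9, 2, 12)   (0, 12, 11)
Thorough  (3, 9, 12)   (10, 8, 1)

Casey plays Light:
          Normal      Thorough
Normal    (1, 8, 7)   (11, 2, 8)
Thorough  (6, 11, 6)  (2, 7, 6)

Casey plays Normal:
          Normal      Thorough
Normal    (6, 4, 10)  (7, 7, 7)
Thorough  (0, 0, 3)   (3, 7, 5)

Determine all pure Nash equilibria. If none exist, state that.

Alex against (Normal, None): payoffs 9, 3 → best response Normal.
Alex against (Normal, Light): payoffs 1, 6 → best response Thorough.
Alex against (Normal, Normal): payoffs 6, 0 → best response Normal.
Alex against (Thorough, None): payoffs 0, 10 → best response Thorough.
Alex against (Thorough, Light): payoffs 11, 2 → best response Normal.
Alex against (Thorough, Normal): payoffs 7, 3 → best response Normal.
Bailey against (Normal, None): payoffs 2, 12 → best response Thorough.
Bailey against (Normal, Light): payoffs 8, 2 → best response Normal.
Bailey against (Normal, Normal): payoffs 4, 7 → best response Thorough.
Bailey against (Thorough, None): payoffs 9, 8 → best response Normal.
Bailey against (Thorough, Light): payoffs 11, 7 → best response Normal.
Bailey against (Thorough, Normal): payoffs 0, 7 → best response Thorough.
Casey against (Normal, Normal): payoffs 12, 7, 10 → best response None.
Casey against (Normal, Thorough): payoffs 11, 8, 7 → best response None.
Casey against (Thorough, Normal): payoffs 12, 6, 3 → best response None.
Casey against (Thorough, Thorough): payoffs 1, 6, 5 → best response Light.
No profile is a mutual best response for all players.

There is no pure-strategy Nash equilibrium.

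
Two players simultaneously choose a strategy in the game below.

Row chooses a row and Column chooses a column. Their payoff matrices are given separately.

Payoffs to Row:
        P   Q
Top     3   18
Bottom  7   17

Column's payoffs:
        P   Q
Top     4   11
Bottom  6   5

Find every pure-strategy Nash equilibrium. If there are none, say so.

(Top, Q); (Bottom, P)

Row against P: payoffs 3, 7 → best response Bottom.
Row against Q: payoffs 18, 17 → best response Top.
Column against Top: payoffs 4, 11 → best response Q.
Column against Bottom: payoffs 6, 5 → best response P.
Mutual best responses: (Top, Q); (Bottom, P).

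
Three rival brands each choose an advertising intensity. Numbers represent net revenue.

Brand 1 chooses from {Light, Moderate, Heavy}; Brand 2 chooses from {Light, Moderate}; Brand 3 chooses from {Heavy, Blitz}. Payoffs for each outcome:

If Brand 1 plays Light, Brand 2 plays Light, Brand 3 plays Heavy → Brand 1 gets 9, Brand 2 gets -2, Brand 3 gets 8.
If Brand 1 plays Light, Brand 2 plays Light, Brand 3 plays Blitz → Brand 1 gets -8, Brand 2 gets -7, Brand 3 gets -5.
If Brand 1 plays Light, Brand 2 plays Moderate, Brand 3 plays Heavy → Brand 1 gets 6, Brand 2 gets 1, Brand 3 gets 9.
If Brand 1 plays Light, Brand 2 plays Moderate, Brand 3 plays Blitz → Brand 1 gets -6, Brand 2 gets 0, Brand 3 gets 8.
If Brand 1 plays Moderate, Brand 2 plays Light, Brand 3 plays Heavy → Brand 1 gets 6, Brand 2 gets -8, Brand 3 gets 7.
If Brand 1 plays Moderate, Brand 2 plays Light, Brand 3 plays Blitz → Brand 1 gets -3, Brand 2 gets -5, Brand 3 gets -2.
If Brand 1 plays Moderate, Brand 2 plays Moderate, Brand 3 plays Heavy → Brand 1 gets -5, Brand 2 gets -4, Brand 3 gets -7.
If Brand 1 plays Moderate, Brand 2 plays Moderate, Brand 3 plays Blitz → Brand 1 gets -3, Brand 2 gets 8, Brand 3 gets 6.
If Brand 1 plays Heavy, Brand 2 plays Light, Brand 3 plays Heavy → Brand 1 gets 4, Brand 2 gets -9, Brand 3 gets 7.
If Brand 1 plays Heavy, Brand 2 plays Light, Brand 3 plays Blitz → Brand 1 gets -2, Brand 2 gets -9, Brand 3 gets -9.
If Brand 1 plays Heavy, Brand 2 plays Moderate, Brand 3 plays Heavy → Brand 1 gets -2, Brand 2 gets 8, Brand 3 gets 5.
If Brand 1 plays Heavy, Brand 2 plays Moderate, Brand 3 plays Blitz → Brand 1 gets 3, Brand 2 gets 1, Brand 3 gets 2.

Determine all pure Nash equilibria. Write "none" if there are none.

(Light, Moderate, Heavy)

For each strategy profile, look for a profitable unilateral deviation.
(Light, Light, Heavy): Brand 2 can switch to Moderate (-2 → 1). Not NE.
(Light, Light, Blitz): Brand 1 can switch to Moderate (-8 → -3). Not NE.
(Light, Moderate, Heavy): Brand 1 gets 6, best alternative -2; Brand 2 gets 1, best alternative -2; Brand 3 gets 9, best alternative 8. No profitable deviation — NE.
(Light, Moderate, Blitz): Brand 1 can switch to Moderate (-6 → -3). Not NE.
(Moderate, Light, Heavy): Brand 1 can switch to Light (6 → 9). Not NE.
(Moderate, Light, Blitz): Brand 1 can switch to Heavy (-3 → -2). Not NE.
(Moderate, Moderate, Heavy): Brand 1 can switch to Light (-5 → 6). Not NE.
(Moderate, Moderate, Blitz): Brand 1 can switch to Heavy (-3 → 3). Not NE.
(Heavy, Light, Heavy): Brand 1 can switch to Light (4 → 9). Not NE.
(Heavy, Light, Blitz): Brand 2 can switch to Moderate (-9 → 1). Not NE.
(Heavy, Moderate, Heavy): Brand 1 can switch to Light (-2 → 6). Not NE.
(The remaining 1 profile has a profitable deviation by the same check.)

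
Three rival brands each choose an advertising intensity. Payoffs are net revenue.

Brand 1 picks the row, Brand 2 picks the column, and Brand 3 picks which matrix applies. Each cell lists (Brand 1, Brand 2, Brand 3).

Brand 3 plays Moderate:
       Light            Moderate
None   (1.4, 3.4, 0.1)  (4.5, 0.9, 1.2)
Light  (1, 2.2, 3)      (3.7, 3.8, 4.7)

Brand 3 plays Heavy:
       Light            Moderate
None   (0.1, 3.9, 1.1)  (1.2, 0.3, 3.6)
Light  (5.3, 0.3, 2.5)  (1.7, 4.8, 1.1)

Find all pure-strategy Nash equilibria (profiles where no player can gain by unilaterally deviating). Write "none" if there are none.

(None, Light, Moderate): Brand 3 can switch to Heavy (0.1 → 1.1). Not NE.
(None, Light, Heavy): Brand 1 can switch to Light (0.1 → 5.3). Not NE.
(None, Moderate, Moderate): Brand 2 can switch to Light (0.9 → 3.4). Not NE.
(None, Moderate, Heavy): Brand 1 can switch to Light (1.2 → 1.7). Not NE.
(Light, Light, Moderate): Brand 1 can switch to None (1 → 1.4). Not NE.
(Light, Light, Heavy): Brand 2 can switch to Moderate (0.3 → 4.8). Not NE.
(Light, Moderate, Moderate): Brand 1 can switch to None (3.7 → 4.5). Not NE.
(Light, Moderate, Heavy): Brand 3 can switch to Moderate (1.1 → 4.7). Not NE.

No pure-strategy Nash equilibrium.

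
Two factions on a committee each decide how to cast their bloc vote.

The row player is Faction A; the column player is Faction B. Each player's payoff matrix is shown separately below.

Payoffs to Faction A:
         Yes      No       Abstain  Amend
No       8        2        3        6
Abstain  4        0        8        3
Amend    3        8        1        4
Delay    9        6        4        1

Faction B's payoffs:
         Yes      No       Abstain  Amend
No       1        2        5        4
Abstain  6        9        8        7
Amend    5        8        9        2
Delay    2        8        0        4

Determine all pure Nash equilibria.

Faction A against Yes: payoffs 8, 4, 3, 9 → best response Delay.
Faction A against No: payoffs 2, 0, 8, 6 → best response Amend.
Faction A against Abstain: payoffs 3, 8, 1, 4 → best response Abstain.
Faction A against Amend: payoffs 6, 3, 4, 1 → best response No.
Faction B against No: payoffs 1, 2, 5, 4 → best response Abstain.
Faction B against Abstain: payoffs 6, 9, 8, 7 → best response No.
Faction B against Amend: payoffs 5, 8, 9, 2 → best response Abstain.
Faction B against Delay: payoffs 2, 8, 0, 4 → best response No.
No profile is a mutual best response for all players.

none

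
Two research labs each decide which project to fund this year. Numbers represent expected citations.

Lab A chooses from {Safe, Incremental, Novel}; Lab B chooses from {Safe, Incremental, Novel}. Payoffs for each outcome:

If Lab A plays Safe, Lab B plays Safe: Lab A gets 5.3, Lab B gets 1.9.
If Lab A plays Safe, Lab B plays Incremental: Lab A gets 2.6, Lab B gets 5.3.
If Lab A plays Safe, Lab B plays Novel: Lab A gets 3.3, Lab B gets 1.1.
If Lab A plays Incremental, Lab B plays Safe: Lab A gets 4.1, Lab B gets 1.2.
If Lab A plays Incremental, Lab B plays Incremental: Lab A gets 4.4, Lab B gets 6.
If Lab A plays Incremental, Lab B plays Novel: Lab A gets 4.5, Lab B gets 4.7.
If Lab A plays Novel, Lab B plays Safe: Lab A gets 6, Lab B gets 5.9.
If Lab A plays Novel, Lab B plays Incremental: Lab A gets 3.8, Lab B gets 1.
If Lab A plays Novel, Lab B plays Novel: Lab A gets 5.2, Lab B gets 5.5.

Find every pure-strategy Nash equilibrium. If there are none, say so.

The pure Nash equilibria are (Incremental, Incremental) and (Novel, Safe).

(Safe, Safe): Lab A can switch to Novel (5.3 → 6). Not NE.
(Safe, Incremental): Lab A can switch to Incremental (2.6 → 4.4). Not NE.
(Safe, Novel): Lab A can switch to Incremental (3.3 → 4.5). Not NE.
(Incremental, Safe): Lab A can switch to Safe (4.1 → 5.3). Not NE.
(Incremental, Incremental): Lab A gets 4.4, best alternative 3.8; Lab B gets 6, best alternative 4.7. No profitable deviation — NE.
(Incremental, Novel): Lab A can switch to Novel (4.5 → 5.2). Not NE.
(Novel, Safe): Lab A gets 6, best alternative 5.3; Lab B gets 5.9, best alternative 5.5. No profitable deviation — NE.
(Novel, Incremental): Lab A can switch to Incremental (3.8 → 4.4). Not NE.
(Novel, Novel): Lab B can switch to Safe (5.5 → 5.9). Not NE.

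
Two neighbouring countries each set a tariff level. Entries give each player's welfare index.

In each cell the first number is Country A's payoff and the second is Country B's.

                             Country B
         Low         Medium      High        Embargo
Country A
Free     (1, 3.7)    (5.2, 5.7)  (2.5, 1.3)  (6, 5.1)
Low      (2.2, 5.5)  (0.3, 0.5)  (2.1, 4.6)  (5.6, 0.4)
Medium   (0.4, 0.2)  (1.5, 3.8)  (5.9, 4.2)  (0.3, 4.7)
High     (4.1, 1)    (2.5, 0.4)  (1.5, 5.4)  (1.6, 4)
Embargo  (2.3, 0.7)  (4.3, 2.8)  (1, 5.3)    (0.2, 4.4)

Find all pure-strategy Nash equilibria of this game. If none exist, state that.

The unique pure-strategy Nash equilibrium is (Free, Medium).

Country A against Low: payoffs 1, 2.2, 0.4, 4.1, 2.3 → best response High.
Country A against Medium: payoffs 5.2, 0.3, 1.5, 2.5, 4.3 → best response Free.
Country A against High: payoffs 2.5, 2.1, 5.9, 1.5, 1 → best response Medium.
Country A against Embargo: payoffs 6, 5.6, 0.3, 1.6, 0.2 → best response Free.
Country B against Free: payoffs 3.7, 5.7, 1.3, 5.1 → best response Medium.
Country B against Low: payoffs 5.5, 0.5, 4.6, 0.4 → best response Low.
Country B against Medium: payoffs 0.2, 3.8, 4.2, 4.7 → best response Embargo.
Country B against High: payoffs 1, 0.4, 5.4, 4 → best response High.
Country B against Embargo: payoffs 0.7, 2.8, 5.3, 4.4 → best response High.
Mutual best responses: (Free, Medium).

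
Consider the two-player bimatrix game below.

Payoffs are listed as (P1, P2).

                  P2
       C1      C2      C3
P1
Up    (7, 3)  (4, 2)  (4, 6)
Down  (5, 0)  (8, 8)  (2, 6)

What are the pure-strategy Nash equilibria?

(Up, C1): P2 can switch to C3 (3 → 6). Not NE.
(Up, C2): P1 can switch to Down (4 → 8). Not NE.
(Up, C3): P1 gets 4, best alternative 2; P2 gets 6, best alternative 3. No profitable deviation — NE.
(Down, C1): P1 can switch to Up (5 → 7). Not NE.
(Down, C2): P1 gets 8, best alternative 4; P2 gets 8, best alternative 6. No profitable deviation — NE.
(Down, C3): P1 can switch to Up (2 → 4). Not NE.

Pure-strategy Nash equilibria: (Up, C3), (Down, C2)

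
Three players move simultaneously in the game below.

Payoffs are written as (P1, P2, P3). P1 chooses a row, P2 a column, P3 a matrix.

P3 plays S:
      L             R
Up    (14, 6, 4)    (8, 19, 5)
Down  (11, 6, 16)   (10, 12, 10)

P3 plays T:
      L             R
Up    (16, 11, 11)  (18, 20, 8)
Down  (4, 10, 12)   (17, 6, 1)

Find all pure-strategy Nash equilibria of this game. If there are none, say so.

Check each profile: it is a Nash equilibrium iff no player can strictly gain by switching unilaterally.
(Up, L, S): P2 can switch to R (6 → 19). Not NE.
(Up, L, T): P2 can switch to R (11 → 20). Not NE.
(Up, R, S): P1 can switch to Down (8 → 10). Not NE.
(Up, R, T): P1 gets 18, best alternative 17; P2 gets 20, best alternative 11; P3 gets 8, best alternative 5. No profitable deviation — NE.
(Down, L, S): P1 can switch to Up (11 → 14). Not NE.
(Down, L, T): P1 can switch to Up (4 → 16). Not NE.
(Down, R, S): P1 gets 10, best alternative 8; P2 gets 12, best alternative 6; P3 gets 10, best alternative 1. No profitable deviation — NE.
(Down, R, T): P1 can switch to Up (17 → 18). Not NE.

The pure Nash equilibria are (Up, R, T) and (Down, R, S).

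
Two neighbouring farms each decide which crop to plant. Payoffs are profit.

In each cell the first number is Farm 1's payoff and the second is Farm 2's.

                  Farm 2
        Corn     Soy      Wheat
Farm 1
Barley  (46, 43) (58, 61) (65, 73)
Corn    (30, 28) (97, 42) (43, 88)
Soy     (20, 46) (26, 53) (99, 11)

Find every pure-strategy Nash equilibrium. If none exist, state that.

No pure-strategy Nash equilibrium.

Farm 1 against Corn: payoffs 46, 30, 20 → best response Barley.
Farm 1 against Soy: payoffs 58, 97, 26 → best response Corn.
Farm 1 against Wheat: payoffs 65, 43, 99 → best response Soy.
Farm 2 against Barley: payoffs 43, 61, 73 → best response Wheat.
Farm 2 against Corn: payoffs 28, 42, 88 → best response Wheat.
Farm 2 against Soy: payoffs 46, 53, 11 → best response Soy.
No profile is a mutual best response for all players.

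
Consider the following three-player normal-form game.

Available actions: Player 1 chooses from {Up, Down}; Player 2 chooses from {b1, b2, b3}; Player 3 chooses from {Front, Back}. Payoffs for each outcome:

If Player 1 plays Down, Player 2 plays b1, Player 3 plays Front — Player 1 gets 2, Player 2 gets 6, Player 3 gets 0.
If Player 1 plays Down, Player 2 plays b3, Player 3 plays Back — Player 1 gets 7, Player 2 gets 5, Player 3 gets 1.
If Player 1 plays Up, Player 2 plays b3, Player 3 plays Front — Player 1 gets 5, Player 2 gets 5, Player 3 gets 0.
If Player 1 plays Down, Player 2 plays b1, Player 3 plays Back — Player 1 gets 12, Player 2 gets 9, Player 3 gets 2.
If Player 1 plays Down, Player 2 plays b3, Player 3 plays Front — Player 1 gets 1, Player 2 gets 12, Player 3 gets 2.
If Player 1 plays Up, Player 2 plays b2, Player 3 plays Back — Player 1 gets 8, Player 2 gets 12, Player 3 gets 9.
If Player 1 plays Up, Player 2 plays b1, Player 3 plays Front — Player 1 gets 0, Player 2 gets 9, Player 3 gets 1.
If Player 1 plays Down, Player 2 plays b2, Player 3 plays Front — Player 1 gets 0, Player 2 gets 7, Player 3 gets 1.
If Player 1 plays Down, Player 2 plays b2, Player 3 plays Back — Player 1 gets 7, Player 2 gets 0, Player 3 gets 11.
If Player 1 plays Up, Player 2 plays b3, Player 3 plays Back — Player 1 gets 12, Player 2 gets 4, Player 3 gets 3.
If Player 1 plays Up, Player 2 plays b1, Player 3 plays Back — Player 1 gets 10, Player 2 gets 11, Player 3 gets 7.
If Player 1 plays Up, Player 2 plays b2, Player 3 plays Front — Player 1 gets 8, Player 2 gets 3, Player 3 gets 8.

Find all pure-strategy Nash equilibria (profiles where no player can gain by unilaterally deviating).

The pure Nash equilibria are (Up, b2, Back), (Down, b1, Back).

Player 1 against (b1, Front): payoffs 0, 2 → best response Down.
Player 1 against (b1, Back): payoffs 10, 12 → best response Down.
Player 1 against (b2, Front): payoffs 8, 0 → best response Up.
Player 1 against (b2, Back): payoffs 8, 7 → best response Up.
Player 1 against (b3, Front): payoffs 5, 1 → best response Up.
Player 1 against (b3, Back): payoffs 12, 7 → best response Up.
Player 2 against (Up, Front): payoffs 9, 3, 5 → best response b1.
Player 2 against (Up, Back): payoffs 11, 12, 4 → best response b2.
Player 2 against (Down, Front): payoffs 6, 7, 12 → best response b3.
Player 2 against (Down, Back): payoffs 9, 0, 5 → best response b1.
Player 3 against (Up, b1): payoffs 1, 7 → best response Back.
Player 3 against (Up, b2): payoffs 8, 9 → best response Back.
Player 3 against (Up, b3): payoffs 0, 3 → best response Back.
Player 3 against (Down, b1): payoffs 0, 2 → best response Back.
Player 3 against (Down, b2): payoffs 1, 11 → best response Back.
Player 3 against (Down, b3): payoffs 2, 1 → best response Front.
Mutual best responses: (Up, b2, Back); (Down, b1, Back).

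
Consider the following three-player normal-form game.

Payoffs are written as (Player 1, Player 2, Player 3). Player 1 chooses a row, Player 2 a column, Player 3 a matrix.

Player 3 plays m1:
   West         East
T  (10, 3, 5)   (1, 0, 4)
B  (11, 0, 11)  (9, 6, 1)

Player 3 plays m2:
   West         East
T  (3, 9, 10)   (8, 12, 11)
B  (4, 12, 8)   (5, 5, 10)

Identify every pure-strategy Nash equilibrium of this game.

For each player, find the best response to each opponent profile; mutual best responses are the pure NE.
Player 1 against (West, m1): payoffs 10, 11 → best response B.
Player 1 against (West, m2): payoffs 3, 4 → best response B.
Player 1 against (East, m1): payoffs 1, 9 → best response B.
Player 1 against (East, m2): payoffs 8, 5 → best response T.
Player 2 against (T, m1): payoffs 3, 0 → best response West.
Player 2 against (T, m2): payoffs 9, 12 → best response East.
Player 2 against (B, m1): payoffs 0, 6 → best response East.
Player 2 against (B, m2): payoffs 12, 5 → best response West.
Player 3 against (T, West): payoffs 5, 10 → best response m2.
Player 3 against (T, East): payoffs 4, 11 → best response m2.
Player 3 against (B, West): payoffs 11, 8 → best response m1.
Player 3 against (B, East): payoffs 1, 10 → best response m2.
Mutual best responses: (T, East, m2).

(T, East, m2)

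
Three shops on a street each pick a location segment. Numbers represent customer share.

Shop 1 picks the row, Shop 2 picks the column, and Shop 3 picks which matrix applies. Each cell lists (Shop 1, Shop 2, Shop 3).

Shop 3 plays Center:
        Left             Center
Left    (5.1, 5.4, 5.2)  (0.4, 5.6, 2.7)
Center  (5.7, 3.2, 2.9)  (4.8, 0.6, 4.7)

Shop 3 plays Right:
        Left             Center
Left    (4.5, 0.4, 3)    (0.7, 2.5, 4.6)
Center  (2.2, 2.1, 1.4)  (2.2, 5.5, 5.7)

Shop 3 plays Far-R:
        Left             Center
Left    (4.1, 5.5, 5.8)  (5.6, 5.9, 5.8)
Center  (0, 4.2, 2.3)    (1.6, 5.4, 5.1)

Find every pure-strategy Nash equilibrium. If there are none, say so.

The pure Nash equilibria are (Left, Center, Far-R) and (Center, Left, Center) and (Center, Center, Right).

Mark each player's best response to every combination of opponents' strategies; a profile where every player is best-responding is a pure Nash equilibrium.
Shop 1 against (Left, Center): payoffs 5.1, 5.7 → best response Center.
Shop 1 against (Left, Right): payoffs 4.5, 2.2 → best response Left.
Shop 1 against (Left, Far-R): payoffs 4.1, 0 → best response Left.
Shop 1 against (Center, Center): payoffs 0.4, 4.8 → best response Center.
Shop 1 against (Center, Right): payoffs 0.7, 2.2 → best response Center.
Shop 1 against (Center, Far-R): payoffs 5.6, 1.6 → best response Left.
Shop 2 against (Left, Center): payoffs 5.4, 5.6 → best response Center.
Shop 2 against (Left, Right): payoffs 0.4, 2.5 → best response Center.
Shop 2 against (Left, Far-R): payoffs 5.5, 5.9 → best response Center.
Shop 2 against (Center, Center): payoffs 3.2, 0.6 → best response Left.
Shop 2 against (Center, Right): payoffs 2.1, 5.5 → best response Center.
Shop 2 against (Center, Far-R): payoffs 4.2, 5.4 → best response Center.
Shop 3 against (Left, Left): payoffs 5.2, 3, 5.8 → best response Far-R.
Shop 3 against (Left, Center): payoffs 2.7, 4.6, 5.8 → best response Far-R.
Shop 3 against (Center, Left): payoffs 2.9, 1.4, 2.3 → best response Center.
Shop 3 against (Center, Center): payoffs 4.7, 5.7, 5.1 → best response Right.
Mutual best responses: (Left, Center, Far-R); (Center, Left, Center); (Center, Center, Right).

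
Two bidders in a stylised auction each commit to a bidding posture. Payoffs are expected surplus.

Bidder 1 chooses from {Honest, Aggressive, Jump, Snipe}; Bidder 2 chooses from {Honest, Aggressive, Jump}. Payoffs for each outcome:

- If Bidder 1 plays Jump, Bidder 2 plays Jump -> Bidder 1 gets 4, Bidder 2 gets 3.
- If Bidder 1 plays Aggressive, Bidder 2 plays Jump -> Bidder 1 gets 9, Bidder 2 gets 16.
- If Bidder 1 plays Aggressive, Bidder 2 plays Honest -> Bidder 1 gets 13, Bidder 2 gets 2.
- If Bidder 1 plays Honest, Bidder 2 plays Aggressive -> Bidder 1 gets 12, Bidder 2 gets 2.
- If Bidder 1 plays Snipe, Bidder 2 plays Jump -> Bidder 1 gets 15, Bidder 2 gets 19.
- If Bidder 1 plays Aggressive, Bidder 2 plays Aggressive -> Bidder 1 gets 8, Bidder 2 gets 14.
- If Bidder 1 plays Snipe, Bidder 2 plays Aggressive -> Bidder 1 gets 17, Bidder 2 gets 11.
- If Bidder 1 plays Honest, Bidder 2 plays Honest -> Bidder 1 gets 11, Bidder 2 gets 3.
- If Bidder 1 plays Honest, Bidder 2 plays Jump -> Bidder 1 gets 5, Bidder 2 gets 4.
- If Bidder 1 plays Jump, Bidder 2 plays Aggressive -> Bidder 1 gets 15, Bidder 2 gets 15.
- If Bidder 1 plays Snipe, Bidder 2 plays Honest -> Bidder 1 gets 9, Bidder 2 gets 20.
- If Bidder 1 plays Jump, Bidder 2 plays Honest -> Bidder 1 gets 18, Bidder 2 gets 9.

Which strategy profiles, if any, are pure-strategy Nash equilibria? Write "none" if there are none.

This game has no pure Nash equilibrium.

(Honest, Honest): Bidder 1 can switch to Aggressive (11 → 13). Not NE.
(Honest, Aggressive): Bidder 1 can switch to Jump (12 → 15). Not NE.
(Honest, Jump): Bidder 1 can switch to Aggressive (5 → 9). Not NE.
(Aggressive, Honest): Bidder 1 can switch to Jump (13 → 18). Not NE.
(Aggressive, Aggressive): Bidder 1 can switch to Honest (8 → 12). Not NE.
(Aggressive, Jump): Bidder 1 can switch to Snipe (9 → 15). Not NE.
(Jump, Honest): Bidder 2 can switch to Aggressive (9 → 15). Not NE.
(Jump, Aggressive): Bidder 1 can switch to Snipe (15 → 17). Not NE.
(Jump, Jump): Bidder 1 can switch to Honest (4 → 5). Not NE.
(Snipe, Honest): Bidder 1 can switch to Honest (9 → 11). Not NE.
(Snipe, Aggressive): Bidder 2 can switch to Honest (11 → 20). Not NE.
(Snipe, Jump): Bidder 2 can switch to Honest (19 → 20). Not NE.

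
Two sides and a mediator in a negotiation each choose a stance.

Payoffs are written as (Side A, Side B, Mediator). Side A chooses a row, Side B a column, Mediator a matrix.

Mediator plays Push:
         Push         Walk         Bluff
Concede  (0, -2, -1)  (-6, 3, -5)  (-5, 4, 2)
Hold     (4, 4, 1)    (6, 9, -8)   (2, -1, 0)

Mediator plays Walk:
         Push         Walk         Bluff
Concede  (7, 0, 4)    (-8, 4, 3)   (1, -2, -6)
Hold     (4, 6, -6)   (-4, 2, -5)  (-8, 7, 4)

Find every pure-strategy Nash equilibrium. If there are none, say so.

For each player, find the best response to each opponent profile; mutual best responses are the pure NE.
Side A against (Push, Push): payoffs 0, 4 → best response Hold.
Side A against (Push, Walk): payoffs 7, 4 → best response Concede.
Side A against (Walk, Push): payoffs -6, 6 → best response Hold.
Side A against (Walk, Walk): payoffs -8, -4 → best response Hold.
Side A against (Bluff, Push): payoffs -5, 2 → best response Hold.
Side A against (Bluff, Walk): payoffs 1, -8 → best response Concede.
Side B against (Concede, Push): payoffs -2, 3, 4 → best response Bluff.
Side B against (Concede, Walk): payoffs 0, 4, -2 → best response Walk.
Side B against (Hold, Push): payoffs 4, 9, -1 → best response Walk.
Side B against (Hold, Walk): payoffs 6, 2, 7 → best response Bluff.
Mediator against (Concede, Push): payoffs -1, 4 → best response Walk.
Mediator against (Concede, Walk): payoffs -5, 3 → best response Walk.
Mediator against (Concede, Bluff): payoffs 2, -6 → best response Push.
Mediator against (Hold, Push): payoffs 1, -6 → best response Push.
Mediator against (Hold, Walk): payoffs -8, -5 → best response Walk.
Mediator against (Hold, Bluff): payoffs 0, 4 → best response Walk.
No profile is a mutual best response for all players.

none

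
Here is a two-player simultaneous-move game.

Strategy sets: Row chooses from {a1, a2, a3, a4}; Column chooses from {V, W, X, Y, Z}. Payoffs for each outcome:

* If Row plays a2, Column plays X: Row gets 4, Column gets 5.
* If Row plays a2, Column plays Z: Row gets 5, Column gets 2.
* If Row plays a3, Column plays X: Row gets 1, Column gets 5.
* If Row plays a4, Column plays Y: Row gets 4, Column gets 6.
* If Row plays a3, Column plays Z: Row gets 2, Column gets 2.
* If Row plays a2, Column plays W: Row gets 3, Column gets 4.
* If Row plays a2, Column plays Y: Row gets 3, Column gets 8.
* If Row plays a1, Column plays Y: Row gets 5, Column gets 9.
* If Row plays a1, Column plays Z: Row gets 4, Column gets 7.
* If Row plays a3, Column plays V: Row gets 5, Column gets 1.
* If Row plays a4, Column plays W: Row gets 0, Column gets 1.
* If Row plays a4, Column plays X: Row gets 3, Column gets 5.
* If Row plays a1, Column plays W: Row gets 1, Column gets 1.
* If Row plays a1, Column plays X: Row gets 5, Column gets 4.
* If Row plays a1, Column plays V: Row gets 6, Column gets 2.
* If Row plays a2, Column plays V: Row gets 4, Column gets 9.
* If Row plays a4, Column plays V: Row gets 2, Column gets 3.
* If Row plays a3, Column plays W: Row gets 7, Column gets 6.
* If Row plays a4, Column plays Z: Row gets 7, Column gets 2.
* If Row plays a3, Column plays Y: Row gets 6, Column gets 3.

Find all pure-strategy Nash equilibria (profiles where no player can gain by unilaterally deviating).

Row against V: payoffs 6, 4, 5, 2 → best response a1.
Row against W: payoffs 1, 3, 7, 0 → best response a3.
Row against X: payoffs 5, 4, 1, 3 → best response a1.
Row against Y: payoffs 5, 3, 6, 4 → best response a3.
Row against Z: payoffs 4, 5, 2, 7 → best response a4.
Column against a1: payoffs 2, 1, 4, 9, 7 → best response Y.
Column against a2: payoffs 9, 4, 5, 8, 2 → best response V.
Column against a3: payoffs 1, 6, 5, 3, 2 → best response W.
Column against a4: payoffs 3, 1, 5, 6, 2 → best response Y.
Mutual best responses: (a3, W).

The unique pure-strategy Nash equilibrium is (a3, W).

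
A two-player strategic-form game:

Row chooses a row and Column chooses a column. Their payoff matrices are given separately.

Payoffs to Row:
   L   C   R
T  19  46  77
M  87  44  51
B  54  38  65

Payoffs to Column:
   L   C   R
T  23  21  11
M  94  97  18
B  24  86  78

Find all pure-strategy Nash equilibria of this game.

(T, L): Row can switch to M (19 → 87). Not NE.
(T, C): Column can switch to L (21 → 23). Not NE.
(T, R): Column can switch to L (11 → 23). Not NE.
(M, L): Column can switch to C (94 → 97). Not NE.
(M, C): Row can switch to T (44 → 46). Not NE.
(M, R): Row can switch to T (51 → 77). Not NE.
(The remaining 3 profiles each have a profitable deviation by the same check.)

There is no pure-strategy Nash equilibrium.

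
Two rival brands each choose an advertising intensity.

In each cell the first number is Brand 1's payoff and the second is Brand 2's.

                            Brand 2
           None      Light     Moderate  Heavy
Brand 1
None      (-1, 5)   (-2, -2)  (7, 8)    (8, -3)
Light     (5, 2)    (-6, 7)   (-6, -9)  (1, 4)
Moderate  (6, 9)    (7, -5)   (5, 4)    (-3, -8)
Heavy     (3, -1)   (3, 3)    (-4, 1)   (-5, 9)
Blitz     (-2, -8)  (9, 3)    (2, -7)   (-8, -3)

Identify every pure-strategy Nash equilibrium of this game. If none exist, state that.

Pure-strategy Nash equilibria: (None, Moderate); (Moderate, None); (Blitz, Light)

(None, None): Brand 1 can switch to Light (-1 → 5). Not NE.
(None, Light): Brand 1 can switch to Moderate (-2 → 7). Not NE.
(None, Moderate): Brand 1 gets 7, best alternative 5; Brand 2 gets 8, best alternative 5. No profitable deviation — NE.
(None, Heavy): Brand 2 can switch to None (-3 → 5). Not NE.
(Light, None): Brand 1 can switch to Moderate (5 → 6). Not NE.
(Light, Light): Brand 1 can switch to None (-6 → -2). Not NE.
(Light, Moderate): Brand 1 can switch to None (-6 → 7). Not NE.
(Light, Heavy): Brand 1 can switch to None (1 → 8). Not NE.
(Moderate, None): Brand 1 gets 6, best alternative 5; Brand 2 gets 9, best alternative 4. No profitable deviation — NE.
(Moderate, Light): Brand 1 can switch to Blitz (7 → 9). Not NE.
(Moderate, Moderate): Brand 1 can switch to None (5 → 7). Not NE.
(Moderate, Heavy): Brand 1 can switch to None (-3 → 8). Not NE.
(Blitz, Light): Brand 1 gets 9, best alternative 7; Brand 2 gets 3, best alternative -3. No profitable deviation — NE.
(The remaining 7 profiles each have a profitable deviation by the same check.)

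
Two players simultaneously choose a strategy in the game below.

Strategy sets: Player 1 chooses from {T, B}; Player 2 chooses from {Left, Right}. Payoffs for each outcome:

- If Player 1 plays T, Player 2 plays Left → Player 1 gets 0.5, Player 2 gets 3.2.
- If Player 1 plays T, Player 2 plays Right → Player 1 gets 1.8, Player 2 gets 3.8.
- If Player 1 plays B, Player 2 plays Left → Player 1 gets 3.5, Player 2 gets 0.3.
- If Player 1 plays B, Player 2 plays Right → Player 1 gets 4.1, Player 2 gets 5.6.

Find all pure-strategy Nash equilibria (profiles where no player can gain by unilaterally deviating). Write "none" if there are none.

Player 1 against Left: payoffs 0.5, 3.5 → best response B.
Player 1 against Right: payoffs 1.8, 4.1 → best response B.
Player 2 against T: payoffs 3.2, 3.8 → best response Right.
Player 2 against B: payoffs 0.3, 5.6 → best response Right.
Mutual best responses: (B, Right).

Pure NE: (B, Right)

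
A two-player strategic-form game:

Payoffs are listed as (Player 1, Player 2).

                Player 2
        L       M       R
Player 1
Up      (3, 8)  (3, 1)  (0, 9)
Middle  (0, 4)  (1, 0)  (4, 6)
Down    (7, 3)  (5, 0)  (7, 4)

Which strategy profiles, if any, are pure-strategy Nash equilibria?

Pure NE: (Down, R)

Player 1 against L: payoffs 3, 0, 7 → best response Down.
Player 1 against M: payoffs 3, 1, 5 → best response Down.
Player 1 against R: payoffs 0, 4, 7 → best response Down.
Player 2 against Up: payoffs 8, 1, 9 → best response R.
Player 2 against Middle: payoffs 4, 0, 6 → best response R.
Player 2 against Down: payoffs 3, 0, 4 → best response R.
Mutual best responses: (Down, R).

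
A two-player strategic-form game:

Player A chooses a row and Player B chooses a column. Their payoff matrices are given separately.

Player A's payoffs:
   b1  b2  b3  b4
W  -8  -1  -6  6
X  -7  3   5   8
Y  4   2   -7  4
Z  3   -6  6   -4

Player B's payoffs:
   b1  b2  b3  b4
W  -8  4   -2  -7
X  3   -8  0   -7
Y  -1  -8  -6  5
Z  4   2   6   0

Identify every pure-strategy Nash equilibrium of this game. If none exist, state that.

(Z, b3)

Player A against b1: payoffs -8, -7, 4, 3 → best response Y.
Player A against b2: payoffs -1, 3, 2, -6 → best response X.
Player A against b3: payoffs -6, 5, -7, 6 → best response Z.
Player A against b4: payoffs 6, 8, 4, -4 → best response X.
Player B against W: payoffs -8, 4, -2, -7 → best response b2.
Player B against X: payoffs 3, -8, 0, -7 → best response b1.
Player B against Y: payoffs -1, -8, -6, 5 → best response b4.
Player B against Z: payoffs 4, 2, 6, 0 → best response b3.
Mutual best responses: (Z, b3).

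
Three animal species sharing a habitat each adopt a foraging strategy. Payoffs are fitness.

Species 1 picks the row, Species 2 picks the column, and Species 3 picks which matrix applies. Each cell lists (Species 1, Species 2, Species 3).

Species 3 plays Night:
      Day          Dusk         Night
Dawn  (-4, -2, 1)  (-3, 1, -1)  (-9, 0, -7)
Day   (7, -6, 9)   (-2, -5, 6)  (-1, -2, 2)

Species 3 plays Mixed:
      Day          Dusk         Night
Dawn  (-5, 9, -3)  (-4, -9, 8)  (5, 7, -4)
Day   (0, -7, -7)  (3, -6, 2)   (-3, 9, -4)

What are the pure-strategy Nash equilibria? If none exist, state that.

Mark each player's best response to every combination of opponents' strategies; a profile where every player is best-responding is a pure Nash equilibrium.
Species 1 against (Day, Night): payoffs -4, 7 → best response Day.
Species 1 against (Day, Mixed): payoffs -5, 0 → best response Day.
Species 1 against (Dusk, Night): payoffs -3, -2 → best response Day.
Species 1 against (Dusk, Mixed): payoffs -4, 3 → best response Day.
Species 1 against (Night, Night): payoffs -9, -1 → best response Day.
Species 1 against (Night, Mixed): payoffs 5, -3 → best response Dawn.
Species 2 against (Dawn, Night): payoffs -2, 1, 0 → best response Dusk.
Species 2 against (Dawn, Mixed): payoffs 9, -9, 7 → best response Day.
Species 2 against (Day, Night): payoffs -6, -5, -2 → best response Night.
Species 2 against (Day, Mixed): payoffs -7, -6, 9 → best response Night.
Species 3 against (Dawn, Day): payoffs 1, -3 → best response Night.
Species 3 against (Dawn, Dusk): payoffs -1, 8 → best response Mixed.
Species 3 against (Dawn, Night): payoffs -7, -4 → best response Mixed.
Species 3 against (Day, Day): payoffs 9, -7 → best response Night.
Species 3 against (Day, Dusk): payoffs 6, 2 → best response Night.
Species 3 against (Day, Night): payoffs 2, -4 → best response Night.
Mutual best responses: (Day, Night, Night).

Pure NE: (Day, Night, Night)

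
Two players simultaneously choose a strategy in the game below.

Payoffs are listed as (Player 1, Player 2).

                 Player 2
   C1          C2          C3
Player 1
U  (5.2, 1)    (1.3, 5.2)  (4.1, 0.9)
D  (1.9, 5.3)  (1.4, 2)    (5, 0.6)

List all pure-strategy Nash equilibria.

There is no pure-strategy Nash equilibrium.

(U, C1): Player 2 can switch to C2 (1 → 5.2). Not NE.
(U, C2): Player 1 can switch to D (1.3 → 1.4). Not NE.
(U, C3): Player 1 can switch to D (4.1 → 5). Not NE.
(D, C1): Player 1 can switch to U (1.9 → 5.2). Not NE.
(D, C2): Player 2 can switch to C1 (2 → 5.3). Not NE.
(D, C3): Player 2 can switch to C1 (0.6 → 5.3). Not NE.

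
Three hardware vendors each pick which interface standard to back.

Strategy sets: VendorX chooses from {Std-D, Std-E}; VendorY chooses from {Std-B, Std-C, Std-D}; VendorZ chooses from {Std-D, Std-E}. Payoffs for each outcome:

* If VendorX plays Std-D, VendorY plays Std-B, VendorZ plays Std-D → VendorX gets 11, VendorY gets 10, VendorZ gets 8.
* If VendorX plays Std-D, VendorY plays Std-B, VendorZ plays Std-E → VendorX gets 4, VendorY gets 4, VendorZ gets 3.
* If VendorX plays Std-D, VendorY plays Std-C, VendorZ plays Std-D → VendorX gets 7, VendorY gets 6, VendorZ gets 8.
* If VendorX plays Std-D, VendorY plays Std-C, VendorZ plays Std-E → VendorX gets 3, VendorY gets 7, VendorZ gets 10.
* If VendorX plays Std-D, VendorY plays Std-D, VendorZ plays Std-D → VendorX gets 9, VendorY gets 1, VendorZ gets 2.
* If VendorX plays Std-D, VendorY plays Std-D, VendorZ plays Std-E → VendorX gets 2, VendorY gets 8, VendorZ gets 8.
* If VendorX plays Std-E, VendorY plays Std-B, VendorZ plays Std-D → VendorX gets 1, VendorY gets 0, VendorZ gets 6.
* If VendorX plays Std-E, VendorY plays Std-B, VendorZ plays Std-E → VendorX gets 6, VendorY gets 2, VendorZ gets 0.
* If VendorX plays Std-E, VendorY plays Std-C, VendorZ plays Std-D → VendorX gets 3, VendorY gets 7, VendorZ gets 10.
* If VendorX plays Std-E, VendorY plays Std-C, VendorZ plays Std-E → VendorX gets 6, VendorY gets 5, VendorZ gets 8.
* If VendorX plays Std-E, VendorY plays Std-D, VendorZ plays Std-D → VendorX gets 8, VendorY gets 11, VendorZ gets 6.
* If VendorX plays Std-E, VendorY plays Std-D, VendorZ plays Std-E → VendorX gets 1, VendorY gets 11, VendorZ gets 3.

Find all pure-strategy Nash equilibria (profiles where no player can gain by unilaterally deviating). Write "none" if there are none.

VendorX against (Std-B, Std-D): payoffs 11, 1 → best response Std-D.
VendorX against (Std-B, Std-E): payoffs 4, 6 → best response Std-E.
VendorX against (Std-C, Std-D): payoffs 7, 3 → best response Std-D.
VendorX against (Std-C, Std-E): payoffs 3, 6 → best response Std-E.
VendorX against (Std-D, Std-D): payoffs 9, 8 → best response Std-D.
VendorX against (Std-D, Std-E): payoffs 2, 1 → best response Std-D.
VendorY against (Std-D, Std-D): payoffs 10, 6, 1 → best response Std-B.
VendorY against (Std-D, Std-E): payoffs 4, 7, 8 → best response Std-D.
VendorY against (Std-E, Std-D): payoffs 0, 7, 11 → best response Std-D.
VendorY against (Std-E, Std-E): payoffs 2, 5, 11 → best response Std-D.
VendorZ against (Std-D, Std-B): payoffs 8, 3 → best response Std-D.
VendorZ against (Std-D, Std-C): payoffs 8, 10 → best response Std-E.
VendorZ against (Std-D, Std-D): payoffs 2, 8 → best response Std-E.
VendorZ against (Std-E, Std-B): payoffs 6, 0 → best response Std-D.
VendorZ against (Std-E, Std-C): payoffs 10, 8 → best response Std-D.
VendorZ against (Std-E, Std-D): payoffs 6, 3 → best response Std-D.
Mutual best responses: (Std-D, Std-B, Std-D); (Std-D, Std-D, Std-E).

Pure-strategy Nash equilibria: (Std-D, Std-B, Std-D); (Std-D, Std-D, Std-E)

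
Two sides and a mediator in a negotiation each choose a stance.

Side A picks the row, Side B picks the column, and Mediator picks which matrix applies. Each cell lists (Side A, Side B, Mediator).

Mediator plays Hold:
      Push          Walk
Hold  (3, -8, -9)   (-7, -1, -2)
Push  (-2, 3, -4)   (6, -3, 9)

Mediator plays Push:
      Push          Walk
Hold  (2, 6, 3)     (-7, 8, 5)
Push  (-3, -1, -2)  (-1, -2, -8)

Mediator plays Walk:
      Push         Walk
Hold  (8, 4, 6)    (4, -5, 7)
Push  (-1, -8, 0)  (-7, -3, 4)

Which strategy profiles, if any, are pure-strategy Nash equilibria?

(Hold, Push, Walk)

For each player, find the best response to each opponent profile; mutual best responses are the pure NE.
Side A against (Push, Hold): payoffs 3, -2 → best response Hold.
Side A against (Push, Push): payoffs 2, -3 → best response Hold.
Side A against (Push, Walk): payoffs 8, -1 → best response Hold.
Side A against (Walk, Hold): payoffs -7, 6 → best response Push.
Side A against (Walk, Push): payoffs -7, -1 → best response Push.
Side A against (Walk, Walk): payoffs 4, -7 → best response Hold.
Side B against (Hold, Hold): payoffs -8, -1 → best response Walk.
Side B against (Hold, Push): payoffs 6, 8 → best response Walk.
Side B against (Hold, Walk): payoffs 4, -5 → best response Push.
Side B against (Push, Hold): payoffs 3, -3 → best response Push.
Side B against (Push, Push): payoffs -1, -2 → best response Push.
Side B against (Push, Walk): payoffs -8, -3 → best response Walk.
Mediator against (Hold, Push): payoffs -9, 3, 6 → best response Walk.
Mediator against (Hold, Walk): payoffs -2, 5, 7 → best response Walk.
Mediator against (Push, Push): payoffs -4, -2, 0 → best response Walk.
Mediator against (Push, Walk): payoffs 9, -8, 4 → best response Hold.
Mutual best responses: (Hold, Push, Walk).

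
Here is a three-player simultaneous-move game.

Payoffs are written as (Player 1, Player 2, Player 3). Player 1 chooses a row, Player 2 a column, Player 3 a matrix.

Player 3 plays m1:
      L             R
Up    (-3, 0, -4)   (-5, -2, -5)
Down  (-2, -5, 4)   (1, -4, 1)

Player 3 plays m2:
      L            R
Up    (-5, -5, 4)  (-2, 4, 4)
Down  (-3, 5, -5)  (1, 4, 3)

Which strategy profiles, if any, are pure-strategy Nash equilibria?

Player 1 against (L, m1): payoffs -3, -2 → best response Down.
Player 1 against (L, m2): payoffs -5, -3 → best response Down.
Player 1 against (R, m1): payoffs -5, 1 → best response Down.
Player 1 against (R, m2): payoffs -2, 1 → best response Down.
Player 2 against (Up, m1): payoffs 0, -2 → best response L.
Player 2 against (Up, m2): payoffs -5, 4 → best response R.
Player 2 against (Down, m1): payoffs -5, -4 → best response R.
Player 2 against (Down, m2): payoffs 5, 4 → best response L.
Player 3 against (Up, L): payoffs -4, 4 → best response m2.
Player 3 against (Up, R): payoffs -5, 4 → best response m2.
Player 3 against (Down, L): payoffs 4, -5 → best response m1.
Player 3 against (Down, R): payoffs 1, 3 → best response m2.
No profile is a mutual best response for all players.

This game has no pure Nash equilibrium.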